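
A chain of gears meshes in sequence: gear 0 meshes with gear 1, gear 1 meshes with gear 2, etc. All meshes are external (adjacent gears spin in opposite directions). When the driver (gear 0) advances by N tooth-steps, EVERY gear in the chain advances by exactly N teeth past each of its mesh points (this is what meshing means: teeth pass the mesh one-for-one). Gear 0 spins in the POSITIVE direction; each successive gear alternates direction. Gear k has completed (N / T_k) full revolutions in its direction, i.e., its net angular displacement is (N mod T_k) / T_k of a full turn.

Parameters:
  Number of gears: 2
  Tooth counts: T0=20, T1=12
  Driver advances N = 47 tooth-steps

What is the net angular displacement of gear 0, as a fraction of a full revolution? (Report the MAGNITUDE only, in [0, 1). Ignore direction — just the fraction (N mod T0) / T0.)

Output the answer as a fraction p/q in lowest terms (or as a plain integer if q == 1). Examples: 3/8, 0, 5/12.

Answer: 7/20

Derivation:
Chain of 2 gears, tooth counts: [20, 12]
  gear 0: T0=20, direction=positive, advance = 47 mod 20 = 7 teeth = 7/20 turn
  gear 1: T1=12, direction=negative, advance = 47 mod 12 = 11 teeth = 11/12 turn
Gear 0: 47 mod 20 = 7
Fraction = 7 / 20 = 7/20 (gcd(7,20)=1) = 7/20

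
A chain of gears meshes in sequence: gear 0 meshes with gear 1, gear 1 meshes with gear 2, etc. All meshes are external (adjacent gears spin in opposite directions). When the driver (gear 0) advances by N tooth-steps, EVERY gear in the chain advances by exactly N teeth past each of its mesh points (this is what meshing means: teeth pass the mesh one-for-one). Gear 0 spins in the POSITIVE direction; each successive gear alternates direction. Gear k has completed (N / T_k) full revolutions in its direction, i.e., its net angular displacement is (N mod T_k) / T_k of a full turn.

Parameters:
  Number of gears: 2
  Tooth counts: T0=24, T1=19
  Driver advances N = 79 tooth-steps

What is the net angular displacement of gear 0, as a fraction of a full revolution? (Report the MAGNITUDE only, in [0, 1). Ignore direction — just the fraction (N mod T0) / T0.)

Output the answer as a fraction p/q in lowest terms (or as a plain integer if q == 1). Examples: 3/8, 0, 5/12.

Chain of 2 gears, tooth counts: [24, 19]
  gear 0: T0=24, direction=positive, advance = 79 mod 24 = 7 teeth = 7/24 turn
  gear 1: T1=19, direction=negative, advance = 79 mod 19 = 3 teeth = 3/19 turn
Gear 0: 79 mod 24 = 7
Fraction = 7 / 24 = 7/24 (gcd(7,24)=1) = 7/24

Answer: 7/24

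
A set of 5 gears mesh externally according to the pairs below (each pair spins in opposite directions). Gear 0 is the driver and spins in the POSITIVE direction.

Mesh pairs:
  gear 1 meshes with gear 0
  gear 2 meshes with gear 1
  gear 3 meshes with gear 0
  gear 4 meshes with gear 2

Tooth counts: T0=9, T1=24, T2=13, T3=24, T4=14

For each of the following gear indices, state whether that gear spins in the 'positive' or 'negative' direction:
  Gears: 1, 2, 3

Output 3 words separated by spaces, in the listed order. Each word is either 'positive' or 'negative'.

Gear 0 (driver): positive (depth 0)
  gear 1: meshes with gear 0 -> depth 1 -> negative (opposite of gear 0)
  gear 2: meshes with gear 1 -> depth 2 -> positive (opposite of gear 1)
  gear 3: meshes with gear 0 -> depth 1 -> negative (opposite of gear 0)
  gear 4: meshes with gear 2 -> depth 3 -> negative (opposite of gear 2)
Queried indices 1, 2, 3 -> negative, positive, negative

Answer: negative positive negative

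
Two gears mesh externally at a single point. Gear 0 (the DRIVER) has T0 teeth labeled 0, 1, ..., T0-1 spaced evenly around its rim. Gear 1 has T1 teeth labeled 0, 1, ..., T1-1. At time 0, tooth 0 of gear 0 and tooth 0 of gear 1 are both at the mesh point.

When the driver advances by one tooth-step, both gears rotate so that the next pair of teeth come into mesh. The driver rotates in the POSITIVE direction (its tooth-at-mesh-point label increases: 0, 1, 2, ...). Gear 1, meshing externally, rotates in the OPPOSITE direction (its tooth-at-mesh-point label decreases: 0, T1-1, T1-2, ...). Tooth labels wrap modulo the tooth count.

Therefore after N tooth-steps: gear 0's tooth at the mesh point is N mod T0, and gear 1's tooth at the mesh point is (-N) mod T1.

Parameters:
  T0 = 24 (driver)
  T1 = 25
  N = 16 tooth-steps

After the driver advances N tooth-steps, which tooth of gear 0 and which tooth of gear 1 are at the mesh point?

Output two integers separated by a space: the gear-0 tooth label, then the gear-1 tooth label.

Answer: 16 9

Derivation:
Gear 0 (driver, T0=24): tooth at mesh = N mod T0
  16 = 0 * 24 + 16, so 16 mod 24 = 16
  gear 0 tooth = 16
Gear 1 (driven, T1=25): tooth at mesh = (-N) mod T1
  16 = 0 * 25 + 16, so 16 mod 25 = 16
  (-16) mod 25 = (-16) mod 25 = 25 - 16 = 9
Mesh after 16 steps: gear-0 tooth 16 meets gear-1 tooth 9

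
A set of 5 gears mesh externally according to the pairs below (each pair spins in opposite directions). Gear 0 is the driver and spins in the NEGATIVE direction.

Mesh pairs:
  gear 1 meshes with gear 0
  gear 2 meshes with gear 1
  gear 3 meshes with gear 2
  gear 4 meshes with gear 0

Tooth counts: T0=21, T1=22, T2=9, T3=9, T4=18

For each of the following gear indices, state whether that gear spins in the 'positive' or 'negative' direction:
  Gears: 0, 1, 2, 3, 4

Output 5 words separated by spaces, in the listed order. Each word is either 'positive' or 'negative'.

Gear 0 (driver): negative (depth 0)
  gear 1: meshes with gear 0 -> depth 1 -> positive (opposite of gear 0)
  gear 2: meshes with gear 1 -> depth 2 -> negative (opposite of gear 1)
  gear 3: meshes with gear 2 -> depth 3 -> positive (opposite of gear 2)
  gear 4: meshes with gear 0 -> depth 1 -> positive (opposite of gear 0)
Queried indices 0, 1, 2, 3, 4 -> negative, positive, negative, positive, positive

Answer: negative positive negative positive positive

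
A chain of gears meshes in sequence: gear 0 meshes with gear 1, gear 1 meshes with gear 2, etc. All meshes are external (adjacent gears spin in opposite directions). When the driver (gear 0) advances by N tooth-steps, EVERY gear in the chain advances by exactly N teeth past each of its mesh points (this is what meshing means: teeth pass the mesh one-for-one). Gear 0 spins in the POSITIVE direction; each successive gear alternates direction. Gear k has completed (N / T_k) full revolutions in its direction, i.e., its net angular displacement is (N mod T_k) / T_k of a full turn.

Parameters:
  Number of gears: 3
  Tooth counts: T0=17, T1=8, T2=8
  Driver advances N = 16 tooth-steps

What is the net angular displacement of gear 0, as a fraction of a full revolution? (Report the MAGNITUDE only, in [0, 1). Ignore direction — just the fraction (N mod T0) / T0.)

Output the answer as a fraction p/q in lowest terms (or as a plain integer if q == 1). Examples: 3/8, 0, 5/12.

Answer: 16/17

Derivation:
Chain of 3 gears, tooth counts: [17, 8, 8]
  gear 0: T0=17, direction=positive, advance = 16 mod 17 = 16 teeth = 16/17 turn
  gear 1: T1=8, direction=negative, advance = 16 mod 8 = 0 teeth = 0/8 turn
  gear 2: T2=8, direction=positive, advance = 16 mod 8 = 0 teeth = 0/8 turn
Gear 0: 16 mod 17 = 16
Fraction = 16 / 17 = 16/17 (gcd(16,17)=1) = 16/17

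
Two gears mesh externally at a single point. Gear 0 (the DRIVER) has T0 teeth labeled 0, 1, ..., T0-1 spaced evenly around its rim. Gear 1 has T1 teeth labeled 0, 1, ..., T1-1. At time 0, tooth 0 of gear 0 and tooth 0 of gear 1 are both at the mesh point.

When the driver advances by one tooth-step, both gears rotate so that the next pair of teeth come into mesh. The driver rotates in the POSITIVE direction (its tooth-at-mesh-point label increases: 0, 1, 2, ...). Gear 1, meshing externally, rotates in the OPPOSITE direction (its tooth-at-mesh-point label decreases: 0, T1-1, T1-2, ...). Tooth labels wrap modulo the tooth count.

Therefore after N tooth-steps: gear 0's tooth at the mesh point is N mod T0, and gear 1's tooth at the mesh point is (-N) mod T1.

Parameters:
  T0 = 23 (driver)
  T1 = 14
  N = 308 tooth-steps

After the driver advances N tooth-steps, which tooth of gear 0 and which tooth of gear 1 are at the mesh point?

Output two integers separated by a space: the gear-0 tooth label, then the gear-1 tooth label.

Gear 0 (driver, T0=23): tooth at mesh = N mod T0
  308 = 13 * 23 + 9, so 308 mod 23 = 9
  gear 0 tooth = 9
Gear 1 (driven, T1=14): tooth at mesh = (-N) mod T1
  308 = 22 * 14 + 0, so 308 mod 14 = 0
  (-308) mod 14 = 0
Mesh after 308 steps: gear-0 tooth 9 meets gear-1 tooth 0

Answer: 9 0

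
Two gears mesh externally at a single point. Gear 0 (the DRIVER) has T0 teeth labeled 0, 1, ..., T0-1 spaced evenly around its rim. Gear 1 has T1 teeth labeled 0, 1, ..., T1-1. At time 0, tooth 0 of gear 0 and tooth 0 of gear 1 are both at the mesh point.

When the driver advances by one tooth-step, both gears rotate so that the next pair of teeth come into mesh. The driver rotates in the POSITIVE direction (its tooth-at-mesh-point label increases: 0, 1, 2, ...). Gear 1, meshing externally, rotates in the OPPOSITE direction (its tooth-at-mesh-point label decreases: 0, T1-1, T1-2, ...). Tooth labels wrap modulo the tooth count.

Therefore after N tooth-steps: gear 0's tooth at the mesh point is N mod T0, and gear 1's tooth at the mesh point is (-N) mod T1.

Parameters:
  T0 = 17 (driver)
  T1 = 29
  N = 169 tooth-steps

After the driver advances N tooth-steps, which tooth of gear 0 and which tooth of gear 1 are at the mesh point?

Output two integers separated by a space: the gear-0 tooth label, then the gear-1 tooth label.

Gear 0 (driver, T0=17): tooth at mesh = N mod T0
  169 = 9 * 17 + 16, so 169 mod 17 = 16
  gear 0 tooth = 16
Gear 1 (driven, T1=29): tooth at mesh = (-N) mod T1
  169 = 5 * 29 + 24, so 169 mod 29 = 24
  (-169) mod 29 = (-24) mod 29 = 29 - 24 = 5
Mesh after 169 steps: gear-0 tooth 16 meets gear-1 tooth 5

Answer: 16 5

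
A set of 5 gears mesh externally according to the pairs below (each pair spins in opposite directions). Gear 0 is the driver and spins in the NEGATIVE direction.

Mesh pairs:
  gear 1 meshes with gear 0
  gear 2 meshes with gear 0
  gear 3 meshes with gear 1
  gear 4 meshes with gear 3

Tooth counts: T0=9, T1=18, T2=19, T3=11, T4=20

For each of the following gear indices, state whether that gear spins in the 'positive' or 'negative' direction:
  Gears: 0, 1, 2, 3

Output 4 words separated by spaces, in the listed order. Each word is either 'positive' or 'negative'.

Answer: negative positive positive negative

Derivation:
Gear 0 (driver): negative (depth 0)
  gear 1: meshes with gear 0 -> depth 1 -> positive (opposite of gear 0)
  gear 2: meshes with gear 0 -> depth 1 -> positive (opposite of gear 0)
  gear 3: meshes with gear 1 -> depth 2 -> negative (opposite of gear 1)
  gear 4: meshes with gear 3 -> depth 3 -> positive (opposite of gear 3)
Queried indices 0, 1, 2, 3 -> negative, positive, positive, negative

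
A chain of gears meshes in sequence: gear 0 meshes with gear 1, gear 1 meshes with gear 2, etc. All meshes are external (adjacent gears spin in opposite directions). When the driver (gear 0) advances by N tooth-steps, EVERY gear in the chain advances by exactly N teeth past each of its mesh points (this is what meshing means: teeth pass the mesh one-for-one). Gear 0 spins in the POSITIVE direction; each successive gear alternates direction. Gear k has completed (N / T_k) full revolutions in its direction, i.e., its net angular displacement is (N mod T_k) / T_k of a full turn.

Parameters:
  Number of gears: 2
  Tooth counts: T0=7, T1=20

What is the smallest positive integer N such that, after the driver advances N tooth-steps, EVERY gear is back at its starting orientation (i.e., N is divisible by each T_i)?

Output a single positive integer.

Gear k returns to start when N is a multiple of T_k.
All gears at start simultaneously when N is a common multiple of [7, 20]; the smallest such N is lcm(7, 20).
Start: lcm = T0 = 7
Fold in T1=20: gcd(7, 20) = 1; lcm(7, 20) = 7 * 20 / 1 = 140 / 1 = 140
Full cycle length = 140

Answer: 140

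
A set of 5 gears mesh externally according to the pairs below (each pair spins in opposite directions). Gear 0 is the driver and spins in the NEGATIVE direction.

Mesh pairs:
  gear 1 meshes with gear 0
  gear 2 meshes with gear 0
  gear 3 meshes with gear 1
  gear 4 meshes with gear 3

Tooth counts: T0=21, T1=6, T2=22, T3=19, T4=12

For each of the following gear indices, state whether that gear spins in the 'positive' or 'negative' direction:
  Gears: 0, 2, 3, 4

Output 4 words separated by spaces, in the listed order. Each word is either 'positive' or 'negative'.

Gear 0 (driver): negative (depth 0)
  gear 1: meshes with gear 0 -> depth 1 -> positive (opposite of gear 0)
  gear 2: meshes with gear 0 -> depth 1 -> positive (opposite of gear 0)
  gear 3: meshes with gear 1 -> depth 2 -> negative (opposite of gear 1)
  gear 4: meshes with gear 3 -> depth 3 -> positive (opposite of gear 3)
Queried indices 0, 2, 3, 4 -> negative, positive, negative, positive

Answer: negative positive negative positive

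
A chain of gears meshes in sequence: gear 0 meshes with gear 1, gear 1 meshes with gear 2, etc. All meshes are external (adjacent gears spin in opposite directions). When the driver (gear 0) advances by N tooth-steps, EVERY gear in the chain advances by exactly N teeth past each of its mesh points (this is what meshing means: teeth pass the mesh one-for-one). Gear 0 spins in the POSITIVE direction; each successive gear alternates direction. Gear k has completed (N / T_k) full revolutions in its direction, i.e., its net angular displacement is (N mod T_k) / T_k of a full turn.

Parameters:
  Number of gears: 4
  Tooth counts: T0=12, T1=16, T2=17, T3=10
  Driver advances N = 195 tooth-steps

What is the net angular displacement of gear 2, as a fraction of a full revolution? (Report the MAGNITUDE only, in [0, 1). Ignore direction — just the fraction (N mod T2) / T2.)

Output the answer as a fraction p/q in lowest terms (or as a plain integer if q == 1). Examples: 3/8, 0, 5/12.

Chain of 4 gears, tooth counts: [12, 16, 17, 10]
  gear 0: T0=12, direction=positive, advance = 195 mod 12 = 3 teeth = 3/12 turn
  gear 1: T1=16, direction=negative, advance = 195 mod 16 = 3 teeth = 3/16 turn
  gear 2: T2=17, direction=positive, advance = 195 mod 17 = 8 teeth = 8/17 turn
  gear 3: T3=10, direction=negative, advance = 195 mod 10 = 5 teeth = 5/10 turn
Gear 2: 195 mod 17 = 8
Fraction = 8 / 17 = 8/17 (gcd(8,17)=1) = 8/17

Answer: 8/17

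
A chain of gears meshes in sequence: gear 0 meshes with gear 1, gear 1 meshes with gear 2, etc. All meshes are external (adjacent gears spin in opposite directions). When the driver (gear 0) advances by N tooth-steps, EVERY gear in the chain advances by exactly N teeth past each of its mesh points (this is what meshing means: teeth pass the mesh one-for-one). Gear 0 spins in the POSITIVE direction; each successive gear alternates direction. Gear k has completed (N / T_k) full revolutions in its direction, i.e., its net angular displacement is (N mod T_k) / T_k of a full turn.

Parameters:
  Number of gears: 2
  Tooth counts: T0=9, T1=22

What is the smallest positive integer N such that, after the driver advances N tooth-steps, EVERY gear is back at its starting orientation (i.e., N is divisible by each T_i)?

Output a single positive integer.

Gear k returns to start when N is a multiple of T_k.
All gears at start simultaneously when N is a common multiple of [9, 22]; the smallest such N is lcm(9, 22).
Start: lcm = T0 = 9
Fold in T1=22: gcd(9, 22) = 1; lcm(9, 22) = 9 * 22 / 1 = 198 / 1 = 198
Full cycle length = 198

Answer: 198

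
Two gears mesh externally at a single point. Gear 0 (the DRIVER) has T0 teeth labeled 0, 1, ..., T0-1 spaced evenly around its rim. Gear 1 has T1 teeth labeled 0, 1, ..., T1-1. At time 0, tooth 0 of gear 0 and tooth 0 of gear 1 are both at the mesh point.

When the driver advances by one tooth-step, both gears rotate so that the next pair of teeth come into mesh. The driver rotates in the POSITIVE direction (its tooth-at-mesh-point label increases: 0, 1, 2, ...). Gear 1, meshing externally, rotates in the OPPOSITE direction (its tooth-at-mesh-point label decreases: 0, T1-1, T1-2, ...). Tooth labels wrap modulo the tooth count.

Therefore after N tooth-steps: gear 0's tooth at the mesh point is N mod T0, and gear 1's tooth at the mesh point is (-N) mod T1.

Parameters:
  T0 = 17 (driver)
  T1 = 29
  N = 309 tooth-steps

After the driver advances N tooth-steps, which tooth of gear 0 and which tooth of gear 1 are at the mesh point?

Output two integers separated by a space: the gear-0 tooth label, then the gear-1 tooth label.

Gear 0 (driver, T0=17): tooth at mesh = N mod T0
  309 = 18 * 17 + 3, so 309 mod 17 = 3
  gear 0 tooth = 3
Gear 1 (driven, T1=29): tooth at mesh = (-N) mod T1
  309 = 10 * 29 + 19, so 309 mod 29 = 19
  (-309) mod 29 = (-19) mod 29 = 29 - 19 = 10
Mesh after 309 steps: gear-0 tooth 3 meets gear-1 tooth 10

Answer: 3 10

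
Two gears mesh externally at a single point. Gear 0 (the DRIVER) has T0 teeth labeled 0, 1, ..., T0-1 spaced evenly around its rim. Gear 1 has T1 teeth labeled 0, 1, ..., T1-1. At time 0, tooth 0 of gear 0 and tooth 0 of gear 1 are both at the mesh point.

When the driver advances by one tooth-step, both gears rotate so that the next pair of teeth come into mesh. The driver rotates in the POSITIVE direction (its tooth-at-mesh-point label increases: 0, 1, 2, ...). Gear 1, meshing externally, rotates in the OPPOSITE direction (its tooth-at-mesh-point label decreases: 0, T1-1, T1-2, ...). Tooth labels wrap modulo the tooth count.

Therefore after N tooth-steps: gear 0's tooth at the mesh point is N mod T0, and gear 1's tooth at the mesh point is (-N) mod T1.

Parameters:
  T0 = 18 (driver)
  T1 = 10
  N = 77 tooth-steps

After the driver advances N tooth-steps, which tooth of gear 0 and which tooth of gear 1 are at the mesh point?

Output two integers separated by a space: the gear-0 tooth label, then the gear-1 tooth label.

Answer: 5 3

Derivation:
Gear 0 (driver, T0=18): tooth at mesh = N mod T0
  77 = 4 * 18 + 5, so 77 mod 18 = 5
  gear 0 tooth = 5
Gear 1 (driven, T1=10): tooth at mesh = (-N) mod T1
  77 = 7 * 10 + 7, so 77 mod 10 = 7
  (-77) mod 10 = (-7) mod 10 = 10 - 7 = 3
Mesh after 77 steps: gear-0 tooth 5 meets gear-1 tooth 3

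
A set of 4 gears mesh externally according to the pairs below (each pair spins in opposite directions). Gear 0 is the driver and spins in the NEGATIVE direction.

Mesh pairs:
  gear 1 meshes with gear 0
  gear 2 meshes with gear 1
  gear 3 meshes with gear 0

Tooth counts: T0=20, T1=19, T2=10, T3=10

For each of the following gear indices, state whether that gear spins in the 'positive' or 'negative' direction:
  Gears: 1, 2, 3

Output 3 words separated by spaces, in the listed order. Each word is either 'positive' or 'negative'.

Gear 0 (driver): negative (depth 0)
  gear 1: meshes with gear 0 -> depth 1 -> positive (opposite of gear 0)
  gear 2: meshes with gear 1 -> depth 2 -> negative (opposite of gear 1)
  gear 3: meshes with gear 0 -> depth 1 -> positive (opposite of gear 0)
Queried indices 1, 2, 3 -> positive, negative, positive

Answer: positive negative positive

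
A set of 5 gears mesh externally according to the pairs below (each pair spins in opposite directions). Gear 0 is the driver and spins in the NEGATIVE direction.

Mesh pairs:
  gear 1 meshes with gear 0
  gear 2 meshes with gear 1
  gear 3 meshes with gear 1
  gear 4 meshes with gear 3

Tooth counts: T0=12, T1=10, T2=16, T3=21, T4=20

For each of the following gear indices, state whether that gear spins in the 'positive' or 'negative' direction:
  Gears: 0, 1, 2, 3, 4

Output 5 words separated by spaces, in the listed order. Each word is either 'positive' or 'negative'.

Gear 0 (driver): negative (depth 0)
  gear 1: meshes with gear 0 -> depth 1 -> positive (opposite of gear 0)
  gear 2: meshes with gear 1 -> depth 2 -> negative (opposite of gear 1)
  gear 3: meshes with gear 1 -> depth 2 -> negative (opposite of gear 1)
  gear 4: meshes with gear 3 -> depth 3 -> positive (opposite of gear 3)
Queried indices 0, 1, 2, 3, 4 -> negative, positive, negative, negative, positive

Answer: negative positive negative negative positive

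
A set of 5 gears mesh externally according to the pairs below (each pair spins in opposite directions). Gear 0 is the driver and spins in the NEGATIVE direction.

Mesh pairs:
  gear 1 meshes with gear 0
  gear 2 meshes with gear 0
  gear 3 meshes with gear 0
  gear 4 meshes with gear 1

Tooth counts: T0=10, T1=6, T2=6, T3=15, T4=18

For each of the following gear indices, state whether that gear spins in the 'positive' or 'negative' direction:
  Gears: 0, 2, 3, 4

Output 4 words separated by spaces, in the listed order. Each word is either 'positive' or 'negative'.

Answer: negative positive positive negative

Derivation:
Gear 0 (driver): negative (depth 0)
  gear 1: meshes with gear 0 -> depth 1 -> positive (opposite of gear 0)
  gear 2: meshes with gear 0 -> depth 1 -> positive (opposite of gear 0)
  gear 3: meshes with gear 0 -> depth 1 -> positive (opposite of gear 0)
  gear 4: meshes with gear 1 -> depth 2 -> negative (opposite of gear 1)
Queried indices 0, 2, 3, 4 -> negative, positive, positive, negative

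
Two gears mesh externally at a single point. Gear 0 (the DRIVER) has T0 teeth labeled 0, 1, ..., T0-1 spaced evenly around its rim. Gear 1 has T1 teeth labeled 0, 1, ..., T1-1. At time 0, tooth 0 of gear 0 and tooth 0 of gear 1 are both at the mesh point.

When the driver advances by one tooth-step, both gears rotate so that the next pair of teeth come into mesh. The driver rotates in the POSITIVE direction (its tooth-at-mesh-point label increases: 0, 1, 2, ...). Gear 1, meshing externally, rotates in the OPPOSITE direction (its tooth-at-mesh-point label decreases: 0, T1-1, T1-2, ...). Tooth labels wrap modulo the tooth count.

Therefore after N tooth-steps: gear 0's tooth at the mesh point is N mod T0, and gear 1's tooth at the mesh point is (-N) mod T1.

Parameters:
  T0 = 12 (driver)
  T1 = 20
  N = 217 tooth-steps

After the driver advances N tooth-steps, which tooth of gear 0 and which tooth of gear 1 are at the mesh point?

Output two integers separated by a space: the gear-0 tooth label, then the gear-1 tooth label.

Answer: 1 3

Derivation:
Gear 0 (driver, T0=12): tooth at mesh = N mod T0
  217 = 18 * 12 + 1, so 217 mod 12 = 1
  gear 0 tooth = 1
Gear 1 (driven, T1=20): tooth at mesh = (-N) mod T1
  217 = 10 * 20 + 17, so 217 mod 20 = 17
  (-217) mod 20 = (-17) mod 20 = 20 - 17 = 3
Mesh after 217 steps: gear-0 tooth 1 meets gear-1 tooth 3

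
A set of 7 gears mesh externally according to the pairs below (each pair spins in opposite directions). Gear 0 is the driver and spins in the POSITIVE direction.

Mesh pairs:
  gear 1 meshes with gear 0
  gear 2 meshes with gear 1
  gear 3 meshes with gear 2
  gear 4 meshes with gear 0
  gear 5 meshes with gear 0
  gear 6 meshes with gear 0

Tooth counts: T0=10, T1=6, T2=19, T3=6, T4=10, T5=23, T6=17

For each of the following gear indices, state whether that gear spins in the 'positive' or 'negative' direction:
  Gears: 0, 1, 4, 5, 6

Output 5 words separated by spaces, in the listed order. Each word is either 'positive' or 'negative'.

Answer: positive negative negative negative negative

Derivation:
Gear 0 (driver): positive (depth 0)
  gear 1: meshes with gear 0 -> depth 1 -> negative (opposite of gear 0)
  gear 2: meshes with gear 1 -> depth 2 -> positive (opposite of gear 1)
  gear 3: meshes with gear 2 -> depth 3 -> negative (opposite of gear 2)
  gear 4: meshes with gear 0 -> depth 1 -> negative (opposite of gear 0)
  gear 5: meshes with gear 0 -> depth 1 -> negative (opposite of gear 0)
  gear 6: meshes with gear 0 -> depth 1 -> negative (opposite of gear 0)
Queried indices 0, 1, 4, 5, 6 -> positive, negative, negative, negative, negative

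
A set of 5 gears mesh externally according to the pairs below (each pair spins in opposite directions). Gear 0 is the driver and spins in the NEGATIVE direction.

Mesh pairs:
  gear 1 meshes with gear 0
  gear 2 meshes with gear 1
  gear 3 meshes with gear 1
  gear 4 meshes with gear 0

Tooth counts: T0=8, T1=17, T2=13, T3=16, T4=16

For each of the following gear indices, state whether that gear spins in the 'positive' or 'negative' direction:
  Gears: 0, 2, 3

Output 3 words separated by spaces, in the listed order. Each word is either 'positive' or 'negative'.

Gear 0 (driver): negative (depth 0)
  gear 1: meshes with gear 0 -> depth 1 -> positive (opposite of gear 0)
  gear 2: meshes with gear 1 -> depth 2 -> negative (opposite of gear 1)
  gear 3: meshes with gear 1 -> depth 2 -> negative (opposite of gear 1)
  gear 4: meshes with gear 0 -> depth 1 -> positive (opposite of gear 0)
Queried indices 0, 2, 3 -> negative, negative, negative

Answer: negative negative negative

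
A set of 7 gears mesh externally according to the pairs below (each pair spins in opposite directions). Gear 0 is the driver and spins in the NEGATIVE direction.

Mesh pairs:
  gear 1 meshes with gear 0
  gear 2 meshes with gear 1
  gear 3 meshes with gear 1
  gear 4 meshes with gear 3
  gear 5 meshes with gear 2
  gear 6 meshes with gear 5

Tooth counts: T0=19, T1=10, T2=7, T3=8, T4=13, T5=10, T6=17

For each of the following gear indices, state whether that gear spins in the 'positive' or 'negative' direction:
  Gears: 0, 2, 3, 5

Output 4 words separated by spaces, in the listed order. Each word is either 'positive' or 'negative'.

Answer: negative negative negative positive

Derivation:
Gear 0 (driver): negative (depth 0)
  gear 1: meshes with gear 0 -> depth 1 -> positive (opposite of gear 0)
  gear 2: meshes with gear 1 -> depth 2 -> negative (opposite of gear 1)
  gear 3: meshes with gear 1 -> depth 2 -> negative (opposite of gear 1)
  gear 4: meshes with gear 3 -> depth 3 -> positive (opposite of gear 3)
  gear 5: meshes with gear 2 -> depth 3 -> positive (opposite of gear 2)
  gear 6: meshes with gear 5 -> depth 4 -> negative (opposite of gear 5)
Queried indices 0, 2, 3, 5 -> negative, negative, negative, positive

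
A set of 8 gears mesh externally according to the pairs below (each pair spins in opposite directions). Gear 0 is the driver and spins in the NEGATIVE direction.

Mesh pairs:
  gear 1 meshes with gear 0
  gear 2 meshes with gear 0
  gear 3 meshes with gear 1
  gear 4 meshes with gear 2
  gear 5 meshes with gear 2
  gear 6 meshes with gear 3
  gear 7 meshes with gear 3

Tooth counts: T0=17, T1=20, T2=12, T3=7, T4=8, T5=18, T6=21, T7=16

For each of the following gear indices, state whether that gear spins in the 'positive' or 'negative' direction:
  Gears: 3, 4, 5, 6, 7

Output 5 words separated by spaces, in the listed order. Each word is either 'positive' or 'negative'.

Gear 0 (driver): negative (depth 0)
  gear 1: meshes with gear 0 -> depth 1 -> positive (opposite of gear 0)
  gear 2: meshes with gear 0 -> depth 1 -> positive (opposite of gear 0)
  gear 3: meshes with gear 1 -> depth 2 -> negative (opposite of gear 1)
  gear 4: meshes with gear 2 -> depth 2 -> negative (opposite of gear 2)
  gear 5: meshes with gear 2 -> depth 2 -> negative (opposite of gear 2)
  gear 6: meshes with gear 3 -> depth 3 -> positive (opposite of gear 3)
  gear 7: meshes with gear 3 -> depth 3 -> positive (opposite of gear 3)
Queried indices 3, 4, 5, 6, 7 -> negative, negative, negative, positive, positive

Answer: negative negative negative positive positive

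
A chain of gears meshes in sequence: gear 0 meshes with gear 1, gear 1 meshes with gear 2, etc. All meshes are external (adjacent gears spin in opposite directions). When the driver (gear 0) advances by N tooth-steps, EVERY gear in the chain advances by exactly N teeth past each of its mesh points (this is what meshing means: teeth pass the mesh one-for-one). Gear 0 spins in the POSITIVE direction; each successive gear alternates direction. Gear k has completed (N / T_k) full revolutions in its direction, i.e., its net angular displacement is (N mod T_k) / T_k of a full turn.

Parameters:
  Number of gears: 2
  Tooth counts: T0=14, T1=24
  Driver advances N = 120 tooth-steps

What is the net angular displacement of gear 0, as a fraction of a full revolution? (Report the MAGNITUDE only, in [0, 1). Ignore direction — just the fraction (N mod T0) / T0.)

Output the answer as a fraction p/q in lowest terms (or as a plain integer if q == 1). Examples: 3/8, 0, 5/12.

Chain of 2 gears, tooth counts: [14, 24]
  gear 0: T0=14, direction=positive, advance = 120 mod 14 = 8 teeth = 8/14 turn
  gear 1: T1=24, direction=negative, advance = 120 mod 24 = 0 teeth = 0/24 turn
Gear 0: 120 mod 14 = 8
Fraction = 8 / 14 = 4/7 (gcd(8,14)=2) = 4/7

Answer: 4/7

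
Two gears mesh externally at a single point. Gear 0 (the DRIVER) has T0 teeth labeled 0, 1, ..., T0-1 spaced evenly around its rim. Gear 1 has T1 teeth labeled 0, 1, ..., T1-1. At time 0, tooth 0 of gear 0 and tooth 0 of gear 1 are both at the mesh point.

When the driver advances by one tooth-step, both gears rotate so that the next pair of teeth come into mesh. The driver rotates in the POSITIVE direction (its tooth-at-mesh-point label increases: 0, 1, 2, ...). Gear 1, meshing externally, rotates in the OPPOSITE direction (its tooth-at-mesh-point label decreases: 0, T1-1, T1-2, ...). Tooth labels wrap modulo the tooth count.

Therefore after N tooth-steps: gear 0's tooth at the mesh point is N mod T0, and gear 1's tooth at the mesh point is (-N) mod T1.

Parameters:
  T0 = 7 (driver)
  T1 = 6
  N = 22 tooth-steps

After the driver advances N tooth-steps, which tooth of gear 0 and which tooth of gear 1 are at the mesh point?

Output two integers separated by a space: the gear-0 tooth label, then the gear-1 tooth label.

Answer: 1 2

Derivation:
Gear 0 (driver, T0=7): tooth at mesh = N mod T0
  22 = 3 * 7 + 1, so 22 mod 7 = 1
  gear 0 tooth = 1
Gear 1 (driven, T1=6): tooth at mesh = (-N) mod T1
  22 = 3 * 6 + 4, so 22 mod 6 = 4
  (-22) mod 6 = (-4) mod 6 = 6 - 4 = 2
Mesh after 22 steps: gear-0 tooth 1 meets gear-1 tooth 2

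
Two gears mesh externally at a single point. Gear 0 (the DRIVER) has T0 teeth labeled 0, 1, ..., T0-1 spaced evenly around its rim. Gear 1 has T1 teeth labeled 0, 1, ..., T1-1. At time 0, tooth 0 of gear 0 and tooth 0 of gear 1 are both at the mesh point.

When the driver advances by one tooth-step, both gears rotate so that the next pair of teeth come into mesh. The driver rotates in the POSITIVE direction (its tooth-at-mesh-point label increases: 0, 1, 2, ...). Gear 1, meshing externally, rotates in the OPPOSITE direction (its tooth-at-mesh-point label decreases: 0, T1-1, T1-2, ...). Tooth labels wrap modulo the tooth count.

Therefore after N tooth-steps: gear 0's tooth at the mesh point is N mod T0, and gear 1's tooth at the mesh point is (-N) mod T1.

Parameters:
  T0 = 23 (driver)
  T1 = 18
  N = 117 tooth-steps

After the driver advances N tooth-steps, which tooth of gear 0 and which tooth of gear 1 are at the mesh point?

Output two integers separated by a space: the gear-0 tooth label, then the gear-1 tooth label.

Answer: 2 9

Derivation:
Gear 0 (driver, T0=23): tooth at mesh = N mod T0
  117 = 5 * 23 + 2, so 117 mod 23 = 2
  gear 0 tooth = 2
Gear 1 (driven, T1=18): tooth at mesh = (-N) mod T1
  117 = 6 * 18 + 9, so 117 mod 18 = 9
  (-117) mod 18 = (-9) mod 18 = 18 - 9 = 9
Mesh after 117 steps: gear-0 tooth 2 meets gear-1 tooth 9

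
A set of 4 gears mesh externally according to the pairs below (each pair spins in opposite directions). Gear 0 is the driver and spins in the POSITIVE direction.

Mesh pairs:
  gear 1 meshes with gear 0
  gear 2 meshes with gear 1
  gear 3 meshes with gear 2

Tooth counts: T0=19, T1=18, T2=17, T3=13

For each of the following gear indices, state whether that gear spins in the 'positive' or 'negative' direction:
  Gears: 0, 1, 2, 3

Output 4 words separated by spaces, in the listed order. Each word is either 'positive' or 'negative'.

Answer: positive negative positive negative

Derivation:
Gear 0 (driver): positive (depth 0)
  gear 1: meshes with gear 0 -> depth 1 -> negative (opposite of gear 0)
  gear 2: meshes with gear 1 -> depth 2 -> positive (opposite of gear 1)
  gear 3: meshes with gear 2 -> depth 3 -> negative (opposite of gear 2)
Queried indices 0, 1, 2, 3 -> positive, negative, positive, negative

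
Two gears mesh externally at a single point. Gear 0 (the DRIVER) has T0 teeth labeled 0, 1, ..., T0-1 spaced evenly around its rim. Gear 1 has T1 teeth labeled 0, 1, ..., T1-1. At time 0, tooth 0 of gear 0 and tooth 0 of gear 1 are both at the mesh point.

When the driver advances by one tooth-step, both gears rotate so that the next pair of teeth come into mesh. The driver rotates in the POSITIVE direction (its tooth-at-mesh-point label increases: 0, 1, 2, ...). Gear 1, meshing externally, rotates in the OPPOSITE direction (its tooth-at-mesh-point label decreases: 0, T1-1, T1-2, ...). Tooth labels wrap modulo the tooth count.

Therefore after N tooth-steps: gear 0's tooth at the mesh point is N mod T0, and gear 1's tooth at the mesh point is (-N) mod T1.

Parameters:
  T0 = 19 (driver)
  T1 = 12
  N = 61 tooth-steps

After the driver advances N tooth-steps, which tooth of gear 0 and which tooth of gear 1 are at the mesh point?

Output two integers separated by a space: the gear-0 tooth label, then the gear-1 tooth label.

Answer: 4 11

Derivation:
Gear 0 (driver, T0=19): tooth at mesh = N mod T0
  61 = 3 * 19 + 4, so 61 mod 19 = 4
  gear 0 tooth = 4
Gear 1 (driven, T1=12): tooth at mesh = (-N) mod T1
  61 = 5 * 12 + 1, so 61 mod 12 = 1
  (-61) mod 12 = (-1) mod 12 = 12 - 1 = 11
Mesh after 61 steps: gear-0 tooth 4 meets gear-1 tooth 11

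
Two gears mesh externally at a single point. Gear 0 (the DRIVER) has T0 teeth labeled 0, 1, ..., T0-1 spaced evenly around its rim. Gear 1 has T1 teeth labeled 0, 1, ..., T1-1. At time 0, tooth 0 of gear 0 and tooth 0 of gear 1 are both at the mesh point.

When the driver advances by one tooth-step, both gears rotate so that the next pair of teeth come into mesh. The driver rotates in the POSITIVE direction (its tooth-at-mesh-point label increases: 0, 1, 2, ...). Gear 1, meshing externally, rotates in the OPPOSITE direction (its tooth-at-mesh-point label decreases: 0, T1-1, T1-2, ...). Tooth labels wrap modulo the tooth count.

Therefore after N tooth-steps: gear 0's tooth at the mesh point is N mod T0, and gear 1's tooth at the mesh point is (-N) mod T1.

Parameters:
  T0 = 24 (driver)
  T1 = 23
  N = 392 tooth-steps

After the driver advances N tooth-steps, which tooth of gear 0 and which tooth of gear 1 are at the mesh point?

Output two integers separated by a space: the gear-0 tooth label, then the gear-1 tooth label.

Gear 0 (driver, T0=24): tooth at mesh = N mod T0
  392 = 16 * 24 + 8, so 392 mod 24 = 8
  gear 0 tooth = 8
Gear 1 (driven, T1=23): tooth at mesh = (-N) mod T1
  392 = 17 * 23 + 1, so 392 mod 23 = 1
  (-392) mod 23 = (-1) mod 23 = 23 - 1 = 22
Mesh after 392 steps: gear-0 tooth 8 meets gear-1 tooth 22

Answer: 8 22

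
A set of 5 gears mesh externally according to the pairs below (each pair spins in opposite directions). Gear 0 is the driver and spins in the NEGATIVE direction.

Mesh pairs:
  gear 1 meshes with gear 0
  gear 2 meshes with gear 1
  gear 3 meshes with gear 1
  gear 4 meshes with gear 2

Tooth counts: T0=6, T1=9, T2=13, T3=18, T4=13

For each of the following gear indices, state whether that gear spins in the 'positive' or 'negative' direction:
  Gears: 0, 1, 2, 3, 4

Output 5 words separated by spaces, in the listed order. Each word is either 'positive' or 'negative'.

Answer: negative positive negative negative positive

Derivation:
Gear 0 (driver): negative (depth 0)
  gear 1: meshes with gear 0 -> depth 1 -> positive (opposite of gear 0)
  gear 2: meshes with gear 1 -> depth 2 -> negative (opposite of gear 1)
  gear 3: meshes with gear 1 -> depth 2 -> negative (opposite of gear 1)
  gear 4: meshes with gear 2 -> depth 3 -> positive (opposite of gear 2)
Queried indices 0, 1, 2, 3, 4 -> negative, positive, negative, negative, positive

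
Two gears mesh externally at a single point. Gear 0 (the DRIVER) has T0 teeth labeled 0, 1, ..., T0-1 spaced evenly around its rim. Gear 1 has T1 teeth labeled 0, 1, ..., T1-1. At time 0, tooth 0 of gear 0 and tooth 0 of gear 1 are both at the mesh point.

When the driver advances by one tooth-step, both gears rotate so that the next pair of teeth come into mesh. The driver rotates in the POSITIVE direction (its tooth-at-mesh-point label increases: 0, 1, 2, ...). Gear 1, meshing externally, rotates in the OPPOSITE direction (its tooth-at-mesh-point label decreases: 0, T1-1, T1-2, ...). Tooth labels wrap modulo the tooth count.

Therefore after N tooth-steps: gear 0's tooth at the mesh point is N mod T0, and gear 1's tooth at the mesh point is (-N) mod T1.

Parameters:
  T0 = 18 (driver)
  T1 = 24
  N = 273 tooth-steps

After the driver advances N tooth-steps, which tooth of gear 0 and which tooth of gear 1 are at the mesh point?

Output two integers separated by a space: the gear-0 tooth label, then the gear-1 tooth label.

Answer: 3 15

Derivation:
Gear 0 (driver, T0=18): tooth at mesh = N mod T0
  273 = 15 * 18 + 3, so 273 mod 18 = 3
  gear 0 tooth = 3
Gear 1 (driven, T1=24): tooth at mesh = (-N) mod T1
  273 = 11 * 24 + 9, so 273 mod 24 = 9
  (-273) mod 24 = (-9) mod 24 = 24 - 9 = 15
Mesh after 273 steps: gear-0 tooth 3 meets gear-1 tooth 15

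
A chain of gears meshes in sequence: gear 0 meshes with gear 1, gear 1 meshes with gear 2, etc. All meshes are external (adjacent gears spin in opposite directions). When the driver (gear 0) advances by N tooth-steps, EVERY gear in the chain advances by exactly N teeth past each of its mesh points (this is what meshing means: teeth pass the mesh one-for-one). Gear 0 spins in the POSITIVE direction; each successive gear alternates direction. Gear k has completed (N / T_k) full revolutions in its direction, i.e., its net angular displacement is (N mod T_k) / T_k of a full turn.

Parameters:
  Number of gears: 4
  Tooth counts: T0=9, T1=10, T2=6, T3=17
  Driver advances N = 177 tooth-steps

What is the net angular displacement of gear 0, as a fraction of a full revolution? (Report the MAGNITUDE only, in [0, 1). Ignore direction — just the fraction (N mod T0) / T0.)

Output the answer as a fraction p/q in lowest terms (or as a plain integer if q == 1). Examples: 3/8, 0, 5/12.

Chain of 4 gears, tooth counts: [9, 10, 6, 17]
  gear 0: T0=9, direction=positive, advance = 177 mod 9 = 6 teeth = 6/9 turn
  gear 1: T1=10, direction=negative, advance = 177 mod 10 = 7 teeth = 7/10 turn
  gear 2: T2=6, direction=positive, advance = 177 mod 6 = 3 teeth = 3/6 turn
  gear 3: T3=17, direction=negative, advance = 177 mod 17 = 7 teeth = 7/17 turn
Gear 0: 177 mod 9 = 6
Fraction = 6 / 9 = 2/3 (gcd(6,9)=3) = 2/3

Answer: 2/3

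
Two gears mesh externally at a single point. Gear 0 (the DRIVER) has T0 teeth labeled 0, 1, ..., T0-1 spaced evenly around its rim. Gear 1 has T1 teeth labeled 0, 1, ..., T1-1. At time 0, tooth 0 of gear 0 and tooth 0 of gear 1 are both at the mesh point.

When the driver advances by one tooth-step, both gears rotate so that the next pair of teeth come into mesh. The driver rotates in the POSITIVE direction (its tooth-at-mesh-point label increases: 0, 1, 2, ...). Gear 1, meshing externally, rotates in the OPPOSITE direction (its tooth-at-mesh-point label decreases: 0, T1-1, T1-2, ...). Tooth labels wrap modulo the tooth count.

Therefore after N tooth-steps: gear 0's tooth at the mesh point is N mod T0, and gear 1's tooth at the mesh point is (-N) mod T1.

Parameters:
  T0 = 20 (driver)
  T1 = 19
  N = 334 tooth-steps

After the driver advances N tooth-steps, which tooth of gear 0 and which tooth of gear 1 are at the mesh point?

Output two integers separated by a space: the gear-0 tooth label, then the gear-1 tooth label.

Answer: 14 8

Derivation:
Gear 0 (driver, T0=20): tooth at mesh = N mod T0
  334 = 16 * 20 + 14, so 334 mod 20 = 14
  gear 0 tooth = 14
Gear 1 (driven, T1=19): tooth at mesh = (-N) mod T1
  334 = 17 * 19 + 11, so 334 mod 19 = 11
  (-334) mod 19 = (-11) mod 19 = 19 - 11 = 8
Mesh after 334 steps: gear-0 tooth 14 meets gear-1 tooth 8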